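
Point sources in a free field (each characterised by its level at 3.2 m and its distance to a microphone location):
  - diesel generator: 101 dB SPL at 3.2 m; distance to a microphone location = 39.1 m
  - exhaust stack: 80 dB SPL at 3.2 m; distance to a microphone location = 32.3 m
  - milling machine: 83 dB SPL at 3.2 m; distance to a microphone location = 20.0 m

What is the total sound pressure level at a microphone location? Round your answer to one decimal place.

79.6 dB SPL

Apply inverse-square spreading to bring every level to the receiver, then sum 10^(L/10).
diesel generator: 101 − 20·log₁₀(39.1/3.2) = 101 − 21.74 = 79.26 dB SPL.
exhaust stack: 80 − 20·log₁₀(32.3/3.2) = 80 − 20.08 = 59.92 dB SPL.
milling machine: 83 − 20·log₁₀(20.0/3.2) = 83 − 15.92 = 67.08 dB SPL.
Σ 10^(L/10) = 9.041e+07 → L_total = 10·log₁₀(9.041e+07) = 79.56 dB SPL.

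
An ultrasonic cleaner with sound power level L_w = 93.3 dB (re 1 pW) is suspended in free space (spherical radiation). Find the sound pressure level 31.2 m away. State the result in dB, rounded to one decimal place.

The power spreads over a sphere of area 4π·r², so L_p = L_w − 10·log₁₀(4π·r²).
4π·r² = 1.223e+04 m², 10·log₁₀ of that is 40.875 dB.
L_p = 93.3 − 40.875 = 52.42 dB.

52.4 dB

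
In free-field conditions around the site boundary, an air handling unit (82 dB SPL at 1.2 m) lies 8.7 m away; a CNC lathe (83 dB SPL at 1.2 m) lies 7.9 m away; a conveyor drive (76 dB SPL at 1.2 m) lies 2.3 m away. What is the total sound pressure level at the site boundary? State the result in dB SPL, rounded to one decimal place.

First find each source's level at the receiver (point-source: −20·log₁₀(r/r_ref)), then combine on an intensity basis.
air handling unit: 82 − 20·log₁₀(8.7/1.2) = 82 − 17.21 = 64.79 dB SPL.
CNC lathe: 83 − 20·log₁₀(7.9/1.2) = 83 − 16.37 = 66.63 dB SPL.
conveyor drive: 76 − 20·log₁₀(2.3/1.2) = 76 − 5.65 = 70.35 dB SPL.
Σ 10^(L/10) = 1.846e+07 → L_total = 10·log₁₀(1.846e+07) = 72.66 dB SPL.

72.7 dB SPL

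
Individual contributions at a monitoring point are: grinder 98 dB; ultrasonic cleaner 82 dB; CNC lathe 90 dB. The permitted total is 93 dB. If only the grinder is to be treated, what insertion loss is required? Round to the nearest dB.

Everything except the grinder sums to 10^(82/10) + 10^(90/10) = 1.158e+09 in linear terms, 90.64 dB.
To meet 93 dB overall, the treated grinder may contribute at most 10^(93/10) − 1.158e+09 = 8.368e+08, i.e. 89.23 dB.
So the grinder must be reduced from 98 to 89.23 dB: IL = 8.77 dB.

9 dB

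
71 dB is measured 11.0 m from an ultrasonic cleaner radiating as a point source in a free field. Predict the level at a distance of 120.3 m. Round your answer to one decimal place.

50.2 dB

Point-source attenuation: ΔL = 20·log₁₀(r₂/r₁) = 20·log₁₀(120.3/11.0) = 20.777 dB.
L₂ = 71 − 20·log₁₀(120.3/11.0) = 71 − 20.777 = 50.22 dB.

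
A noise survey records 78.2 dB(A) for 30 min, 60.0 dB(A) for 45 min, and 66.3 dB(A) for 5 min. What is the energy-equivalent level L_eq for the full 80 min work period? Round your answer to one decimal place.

The energy average is taken in the linear domain: L_eq = 10·log₁₀[(Σ tᵢ·10^(Lᵢ/10))/T], T = 80 min.
Σ tᵢ·10^(Lᵢ/10) = 30·10^(78.2/10) + 45·10^(60.0/10) + 5·10^(66.3/10) = 2.048e+09.
L_eq = 10·log₁₀(2.048e+09/80) = 74.08 dB(A).

74.1 dB(A)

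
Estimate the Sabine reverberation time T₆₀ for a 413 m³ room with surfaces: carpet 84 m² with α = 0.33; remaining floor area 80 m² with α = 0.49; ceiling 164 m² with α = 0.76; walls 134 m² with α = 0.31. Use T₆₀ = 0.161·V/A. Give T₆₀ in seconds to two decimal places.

0.29 s

A = Σ Sᵢαᵢ = 84·0.33 + 80·0.49 + 164·0.76 + 134·0.31 = 233.10 m².
T₆₀ = 0.161 × 413 / 233.10 = 0.285 s.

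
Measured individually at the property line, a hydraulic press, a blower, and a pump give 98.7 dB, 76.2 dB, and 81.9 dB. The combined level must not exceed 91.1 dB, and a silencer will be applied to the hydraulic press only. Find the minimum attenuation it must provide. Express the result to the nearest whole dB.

Fixed contribution from the other sources: Σ 10^(L/10) = 10^(76.2/10) + 10^(81.9/10) = 1.966e+08 (82.94 dB).
To meet 91.1 dB overall, the treated hydraulic press may contribute at most 10^(91.1/10) − 1.966e+08 = 1.092e+09, i.e. 90.38 dB.
Required insertion loss = 98.7 − 90.38 = 8.32 dB.

8 dB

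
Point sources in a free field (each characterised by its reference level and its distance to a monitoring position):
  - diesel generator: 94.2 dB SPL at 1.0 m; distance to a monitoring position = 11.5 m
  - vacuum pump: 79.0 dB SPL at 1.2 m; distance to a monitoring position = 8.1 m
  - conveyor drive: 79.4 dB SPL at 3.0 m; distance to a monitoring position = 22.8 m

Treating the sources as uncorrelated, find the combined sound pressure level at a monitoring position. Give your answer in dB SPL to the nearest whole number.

Apply inverse-square spreading to bring every level to the receiver, then sum 10^(L/10).
diesel generator: 94.2 − 20·log₁₀(11.5/1.0) = 94.2 − 21.21 = 72.99 dB SPL.
vacuum pump: 79.0 − 20·log₁₀(8.1/1.2) = 79.0 − 16.59 = 62.41 dB SPL.
conveyor drive: 79.4 − 20·log₁₀(22.8/3.0) = 79.4 − 17.62 = 61.78 dB SPL.
Σ 10^(L/10) = 2.314e+07 → L_total = 10·log₁₀(2.314e+07) = 73.64 dB SPL.

74 dB SPL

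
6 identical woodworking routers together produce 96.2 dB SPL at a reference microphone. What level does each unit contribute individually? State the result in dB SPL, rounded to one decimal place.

88.4 dB SPL

For N identical incoherent sources L_total = L₁ + 10·log₁₀ N, so L₁ = 96.2 − 10·log₁₀(6) = 96.2 − 7.782.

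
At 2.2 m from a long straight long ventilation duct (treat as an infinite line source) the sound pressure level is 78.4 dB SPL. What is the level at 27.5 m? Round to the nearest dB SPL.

For a line source, L₂ = L₁ − 10·log₁₀(r₂/r₁).
L₂ = 78.4 − 10·log₁₀(27.5/2.2) = 78.4 − 10.969 = 67.43 dB SPL.

67 dB SPL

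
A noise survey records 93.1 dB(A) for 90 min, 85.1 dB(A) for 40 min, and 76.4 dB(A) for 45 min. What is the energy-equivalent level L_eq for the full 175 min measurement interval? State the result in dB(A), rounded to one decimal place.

90.6 dB(A)

The energy average is taken in the linear domain: L_eq = 10·log₁₀[(Σ tᵢ·10^(Lᵢ/10))/T], T = 175 min.
Σ tᵢ·10^(Lᵢ/10) = 90·10^(93.1/10) + 40·10^(85.1/10) + 45·10^(76.4/10) = 1.987e+11.
L_eq = 10·log₁₀(1.987e+11/175) = 90.55 dB(A).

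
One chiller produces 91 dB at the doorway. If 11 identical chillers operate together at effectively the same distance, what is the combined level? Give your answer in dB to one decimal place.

L_total = L₁ + 10·log₁₀ N for N identical incoherent sources.
L_total = 91 + 10·log₁₀(11) = 91 + 10.414 = 101.41 dB.

101.4 dB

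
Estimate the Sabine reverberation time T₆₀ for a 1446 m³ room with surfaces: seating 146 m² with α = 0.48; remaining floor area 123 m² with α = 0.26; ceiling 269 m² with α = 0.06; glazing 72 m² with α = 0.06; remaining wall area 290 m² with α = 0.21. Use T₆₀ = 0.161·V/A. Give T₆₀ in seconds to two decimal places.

A = Σ Sᵢαᵢ = 146·0.48 + 123·0.26 + 269·0.06 + 72·0.06 + 290·0.21 = 183.42 m².
T₆₀ = 0.161·V/A = 0.161·1446/183.42 = 1.269 s.

1.27 s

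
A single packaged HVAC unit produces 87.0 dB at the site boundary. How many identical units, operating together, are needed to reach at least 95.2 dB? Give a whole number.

Need L₁ + 10·log₁₀ N ≥ 95.2, i.e. log₁₀ N ≥ 0.82.
N ≥ 10^(8.2/10) = 6.607, so N = 7.

7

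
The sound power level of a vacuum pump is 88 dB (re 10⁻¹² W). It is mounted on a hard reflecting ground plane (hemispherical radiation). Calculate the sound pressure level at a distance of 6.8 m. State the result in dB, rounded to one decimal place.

63.4 dB

L_p = L_w − 10·log₁₀(2π·r²) with r = 6.8 m.
2π·r² = 290.5 m², 10·log₁₀ of that is 24.632 dB.
L_p = 88 − 24.632 = 63.37 dB.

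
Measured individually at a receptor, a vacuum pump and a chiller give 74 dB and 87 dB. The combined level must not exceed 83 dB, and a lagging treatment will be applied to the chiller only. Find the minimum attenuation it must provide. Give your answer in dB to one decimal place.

4.6 dB

Fixed contribution from the other source: Σ 10^(L/10) = 10^(74/10) = 2.512e+07 (74.00 dB).
The limit corresponds to 10^(83/10) = 1.995e+08; subtracting the fixed part leaves 1.744e+08 for the chiller, i.e. 82.42 dB.
So the chiller must be reduced from 87 to 82.42 dB: IL = 4.58 dB.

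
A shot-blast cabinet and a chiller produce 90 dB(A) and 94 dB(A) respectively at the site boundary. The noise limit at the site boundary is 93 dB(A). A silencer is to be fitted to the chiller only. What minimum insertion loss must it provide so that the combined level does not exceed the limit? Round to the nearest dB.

The untreated sources together contribute 10^(90/10) = 1.000e+09, i.e. 90.00 dB(A).
To meet 93 dB(A) overall, the treated chiller may contribute at most 10^(93/10) − 1.000e+09 = 9.953e+08, i.e. 89.98 dB(A).
So the chiller must be reduced from 94 to 89.98 dB(A): IL = 4.02 dB.

4 dB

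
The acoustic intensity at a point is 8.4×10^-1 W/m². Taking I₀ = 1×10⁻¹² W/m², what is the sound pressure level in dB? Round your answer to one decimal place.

I/I₀ = 8.4×10^-1/10⁻¹² = 8.4×10^11, and L = 10·log₁₀(I/I₀).
L = 10·(0.9243 + 11) = 119.24 dB.

119.2 dB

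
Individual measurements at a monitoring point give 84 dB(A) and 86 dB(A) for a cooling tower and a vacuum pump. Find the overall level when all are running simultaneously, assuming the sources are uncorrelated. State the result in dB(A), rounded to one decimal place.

88.1 dB(A)

For uncorrelated sources the intensities add, so convert each level to linear form, sum, and take 10·log₁₀ of the total.
Σ 10^(L/10) = 10^(84/10) + 10^(86/10) = 6.493e+08.
L_total = 10·log₁₀(6.493e+08) = 88.12 dB(A).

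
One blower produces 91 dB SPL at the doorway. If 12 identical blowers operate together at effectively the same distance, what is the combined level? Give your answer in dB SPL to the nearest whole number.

102 dB SPL

With 12 equal, uncorrelated contributions the intensity is 12× that of one unit, giving a rise of 10·log₁₀ 12.
L_total = 91 + 10·log₁₀(12) = 91 + 10.792 = 101.79 dB SPL.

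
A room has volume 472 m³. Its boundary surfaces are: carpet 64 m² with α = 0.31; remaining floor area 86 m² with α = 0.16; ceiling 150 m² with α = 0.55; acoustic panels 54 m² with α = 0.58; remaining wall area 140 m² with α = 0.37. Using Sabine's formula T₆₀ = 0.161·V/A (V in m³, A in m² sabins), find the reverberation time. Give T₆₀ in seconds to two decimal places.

0.38 s

Total absorption A = 64·0.31 + 86·0.16 + 150·0.55 + 54·0.58 + 140·0.37 = 199.22 m² sabins.
T₆₀ = 0.161 × 472 / 199.22 = 0.381 s.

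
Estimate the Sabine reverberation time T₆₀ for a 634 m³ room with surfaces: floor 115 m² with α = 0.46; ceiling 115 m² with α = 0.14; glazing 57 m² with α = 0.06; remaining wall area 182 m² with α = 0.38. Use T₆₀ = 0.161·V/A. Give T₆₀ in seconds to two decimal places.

Total absorption A = 115·0.46 + 115·0.14 + 57·0.06 + 182·0.38 = 141.58 m² sabins.
T₆₀ = 0.161·V/A = 0.161·634/141.58 = 0.721 s.

0.72 s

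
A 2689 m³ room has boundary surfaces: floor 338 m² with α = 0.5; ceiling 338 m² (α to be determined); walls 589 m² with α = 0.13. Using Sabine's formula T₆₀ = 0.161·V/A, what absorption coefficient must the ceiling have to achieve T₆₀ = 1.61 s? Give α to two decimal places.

0.07

A = 0.161·V/T₆₀ = 0.161·2689/1.61 = 268.90 m² sabins.
Absorption from the other surfaces = 338·0.5 + 589·0.13 = 245.57 m², so the ceiling must supply 23.33 m² over 338 m².
α = 23.33/338 = 0.069.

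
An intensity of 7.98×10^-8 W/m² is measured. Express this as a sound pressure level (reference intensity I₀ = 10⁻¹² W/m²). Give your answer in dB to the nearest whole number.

L = 10·log₁₀(I/I₀) = 10·log₁₀(7.98×10^-8/10⁻¹²) = 10·log₁₀(7.98×10^4).
L = 10·(0.9020 + 4) = 49.02 dB.

49 dB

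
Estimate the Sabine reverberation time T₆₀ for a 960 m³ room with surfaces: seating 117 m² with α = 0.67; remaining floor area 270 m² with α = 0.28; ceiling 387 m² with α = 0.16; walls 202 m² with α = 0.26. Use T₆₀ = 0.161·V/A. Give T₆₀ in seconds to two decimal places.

0.58 s

Total absorption A = 117·0.67 + 270·0.28 + 387·0.16 + 202·0.26 = 268.43 m² sabins.
T₆₀ = 0.161·V/A = 0.161·960/268.43 = 0.576 s.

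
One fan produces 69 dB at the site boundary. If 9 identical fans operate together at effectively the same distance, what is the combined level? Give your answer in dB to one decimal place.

78.5 dB

N identical incoherent sources raise the level by 10·log₁₀ N.
L_total = 69 + 10·log₁₀(9) = 69 + 9.542 = 78.54 dB.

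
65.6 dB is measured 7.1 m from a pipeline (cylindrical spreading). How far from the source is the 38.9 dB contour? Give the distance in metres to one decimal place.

3320.9 m

The 26.7 dB drop corresponds to a distance ratio of 10^(26.7/10) for a line source.
r₂ = 7.1·10^((65.6−38.9)/10) = 7.1·10^(26.7/10) = 3320.92 m.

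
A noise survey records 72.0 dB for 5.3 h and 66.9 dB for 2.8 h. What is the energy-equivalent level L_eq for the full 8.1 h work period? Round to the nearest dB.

The energy average is taken in the linear domain: L_eq = 10·log₁₀[(Σ tᵢ·10^(Lᵢ/10))/T], T = 8.1 h.
Σ tᵢ·10^(Lᵢ/10) = 5.3·10^(72.0/10) + 2.8·10^(66.9/10) = 9.771e+07.
L_eq = 10·log₁₀(9.771e+07/8.1) = 70.81 dB.

71 dB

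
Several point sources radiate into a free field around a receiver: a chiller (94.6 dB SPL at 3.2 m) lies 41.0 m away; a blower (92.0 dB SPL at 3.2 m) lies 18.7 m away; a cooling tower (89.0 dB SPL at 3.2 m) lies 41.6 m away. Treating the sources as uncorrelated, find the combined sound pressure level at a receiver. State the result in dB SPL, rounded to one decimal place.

First find each source's level at the receiver (point-source: −20·log₁₀(r/r_ref)), then combine on an intensity basis.
chiller: 94.6 − 20·log₁₀(41.0/3.2) = 94.6 − 22.15 = 72.45 dB SPL.
blower: 92.0 − 20·log₁₀(18.7/3.2) = 92.0 − 15.33 = 76.67 dB SPL.
cooling tower: 89.0 − 20·log₁₀(41.6/3.2) = 89.0 − 22.28 = 66.72 dB SPL.
Σ 10^(L/10) = 6.868e+07 → L_total = 10·log₁₀(6.868e+07) = 78.37 dB SPL.

78.4 dB SPL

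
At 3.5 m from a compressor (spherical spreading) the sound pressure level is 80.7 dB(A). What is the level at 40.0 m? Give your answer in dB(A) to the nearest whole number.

For a point source, L₂ = L₁ − 20·log₁₀(r₂/r₁).
L₂ = 80.7 − 20·log₁₀(40.0/3.5) = 80.7 − 21.160 = 59.54 dB(A).

60 dB(A)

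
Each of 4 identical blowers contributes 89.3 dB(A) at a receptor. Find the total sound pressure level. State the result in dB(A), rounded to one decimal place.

N identical incoherent sources raise the level by 10·log₁₀ N.
L_total = 89.3 + 10·log₁₀(4) = 89.3 + 6.021 = 95.32 dB(A).

95.3 dB(A)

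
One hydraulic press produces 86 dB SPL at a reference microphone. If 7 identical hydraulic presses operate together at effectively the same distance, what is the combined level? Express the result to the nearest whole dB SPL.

94 dB SPL

With 7 equal, uncorrelated contributions the intensity is 7× that of one unit, giving a rise of 10·log₁₀ 7.
L_total = 86 + 10·log₁₀(7) = 86 + 8.451 = 94.45 dB SPL.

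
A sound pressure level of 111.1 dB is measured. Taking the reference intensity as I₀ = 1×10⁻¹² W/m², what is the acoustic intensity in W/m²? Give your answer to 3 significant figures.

0.129 W/m²

L = 10·log₁₀(I/I₀) ⇒ I = I₀·10^(L/10) = 10⁻¹² × 10^11.11.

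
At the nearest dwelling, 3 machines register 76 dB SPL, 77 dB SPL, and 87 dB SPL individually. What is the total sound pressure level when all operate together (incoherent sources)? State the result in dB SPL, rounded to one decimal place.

For uncorrelated sources the intensities add, so convert each level to linear form, sum, and take 10·log₁₀ of the total.
Σ 10^(L/10) = 10^(76/10) + 10^(77/10) + 10^(87/10) = 5.911e+08.
L_total = 10·log₁₀(5.911e+08) = 87.72 dB SPL.

87.7 dB SPL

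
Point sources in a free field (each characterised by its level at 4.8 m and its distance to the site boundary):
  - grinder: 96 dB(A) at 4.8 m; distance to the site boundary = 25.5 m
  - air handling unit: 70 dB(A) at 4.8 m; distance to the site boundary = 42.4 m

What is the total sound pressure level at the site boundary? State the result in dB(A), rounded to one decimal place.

First find each source's level at the receiver (point-source: −20·log₁₀(r/r_ref)), then combine on an intensity basis.
grinder: 96 − 20·log₁₀(25.5/4.8) = 96 − 14.51 = 81.49 dB(A).
air handling unit: 70 − 20·log₁₀(42.4/4.8) = 70 − 18.92 = 51.08 dB(A).
Σ 10^(L/10) = 1.412e+08 → L_total = 10·log₁₀(1.412e+08) = 81.50 dB(A).

81.5 dB(A)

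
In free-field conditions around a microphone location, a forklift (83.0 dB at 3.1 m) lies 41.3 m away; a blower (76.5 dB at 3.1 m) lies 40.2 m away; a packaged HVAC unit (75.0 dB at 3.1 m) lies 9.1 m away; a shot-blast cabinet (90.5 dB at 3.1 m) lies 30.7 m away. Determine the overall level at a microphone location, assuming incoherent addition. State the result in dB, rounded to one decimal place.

72.2 dB

Propagate each source to the receiver with L = L_ref − 20·log₁₀(r/r_ref), then add intensities.
forklift: 83.0 − 20·log₁₀(41.3/3.1) = 83.0 − 22.49 = 60.51 dB.
blower: 76.5 − 20·log₁₀(40.2/3.1) = 76.5 − 22.26 = 54.24 dB.
packaged HVAC unit: 75.0 − 20·log₁₀(9.1/3.1) = 75.0 − 9.35 = 65.65 dB.
shot-blast cabinet: 90.5 − 20·log₁₀(30.7/3.1) = 90.5 − 19.92 = 70.58 dB.
Σ 10^(L/10) = 1.650e+07 → L_total = 10·log₁₀(1.650e+07) = 72.17 dB.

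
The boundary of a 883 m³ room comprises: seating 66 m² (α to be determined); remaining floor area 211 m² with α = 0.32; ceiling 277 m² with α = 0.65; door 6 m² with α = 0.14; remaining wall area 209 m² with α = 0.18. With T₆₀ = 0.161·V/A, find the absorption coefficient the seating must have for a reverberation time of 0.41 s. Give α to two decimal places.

A = 0.161·V/T₆₀ = 0.161·883/0.41 = 346.74 m² sabins.
Absorption from the other surfaces = 211·0.32 + 277·0.65 + 6·0.14 + 209·0.18 = 286.03 m², so the seating must supply 60.71 m² over 66 m².
α = 60.71/66 = 0.920.

0.92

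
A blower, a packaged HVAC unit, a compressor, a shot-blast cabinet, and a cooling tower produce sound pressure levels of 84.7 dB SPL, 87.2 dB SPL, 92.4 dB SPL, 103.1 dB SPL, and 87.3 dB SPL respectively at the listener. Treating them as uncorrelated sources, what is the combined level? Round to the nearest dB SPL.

Incoherent sources combine by intensity addition: L_total = 10·log₁₀(Σ 10^(L_i/10)).
Σ 10^(L/10) = 10^(84.7/10) + 10^(87.2/10) + 10^(92.4/10) + 10^(103.1/10) + 10^(87.3/10) = 2.351e+10.
L_total = 10·log₁₀(2.351e+10) = 103.71 dB SPL.

104 dB SPL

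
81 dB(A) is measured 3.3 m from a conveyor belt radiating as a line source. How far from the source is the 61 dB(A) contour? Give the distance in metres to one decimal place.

The 20.0 dB drop corresponds to a distance ratio of 10^(20.0/10) for a line source.
r₂ = 3.3·10^((81−61)/10) = 3.3·10^(20.0/10) = 330.00 m.

330.0 m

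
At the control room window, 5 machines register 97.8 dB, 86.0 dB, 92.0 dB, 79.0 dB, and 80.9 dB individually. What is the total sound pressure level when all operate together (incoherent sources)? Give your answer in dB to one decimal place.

For uncorrelated sources the intensities add, so convert each level to linear form, sum, and take 10·log₁₀ of the total.
Σ 10^(L/10) = 10^(97.8/10) + 10^(86.0/10) + 10^(92.0/10) + 10^(79.0/10) + 10^(80.9/10) = 8.211e+09.
L_total = 10·log₁₀(8.211e+09) = 99.14 dB.

99.1 dB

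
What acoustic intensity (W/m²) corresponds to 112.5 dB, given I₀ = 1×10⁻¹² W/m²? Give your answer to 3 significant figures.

L = 10·log₁₀(I/I₀) ⇒ I = I₀·10^(L/10) = 10⁻¹² × 10^11.25.

0.178 W/m²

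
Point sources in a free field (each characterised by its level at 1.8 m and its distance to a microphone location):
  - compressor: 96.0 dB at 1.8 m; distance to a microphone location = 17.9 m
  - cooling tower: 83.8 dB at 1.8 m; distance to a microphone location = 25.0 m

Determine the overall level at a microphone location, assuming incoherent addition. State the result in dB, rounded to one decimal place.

76.2 dB

Propagate each source to the receiver with L = L_ref − 20·log₁₀(r/r_ref), then add intensities.
compressor: 96.0 − 20·log₁₀(17.9/1.8) = 96.0 − 19.95 = 76.05 dB.
cooling tower: 83.8 − 20·log₁₀(25.0/1.8) = 83.8 − 22.85 = 60.95 dB.
Σ 10^(L/10) = 4.150e+07 → L_total = 10·log₁₀(4.150e+07) = 76.18 dB.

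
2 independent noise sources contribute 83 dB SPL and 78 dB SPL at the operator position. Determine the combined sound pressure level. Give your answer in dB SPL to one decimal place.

For uncorrelated sources the intensities add, so convert each level to linear form, sum, and take 10·log₁₀ of the total.
Σ 10^(L/10) = 10^(83/10) + 10^(78/10) = 2.626e+08.
L_total = 10·log₁₀(2.626e+08) = 84.19 dB SPL.

84.2 dB SPL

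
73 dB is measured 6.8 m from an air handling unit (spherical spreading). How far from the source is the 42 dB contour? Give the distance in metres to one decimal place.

The 31.0 dB drop corresponds to a distance ratio of 10^(31.0/20) for a point source.
r₂ = 6.8·10^((73−42)/20) = 6.8·10^(31.0/20) = 241.27 m.

241.3 m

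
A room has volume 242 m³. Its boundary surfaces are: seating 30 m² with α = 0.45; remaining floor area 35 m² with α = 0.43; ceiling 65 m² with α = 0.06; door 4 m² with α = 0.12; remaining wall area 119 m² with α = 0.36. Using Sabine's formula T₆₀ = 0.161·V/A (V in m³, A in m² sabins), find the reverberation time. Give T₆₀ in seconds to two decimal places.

Summing Sᵢαᵢ: 30·0.45 + 35·0.43 + 65·0.06 + 4·0.12 + 119·0.36 = 75.77 m².
T₆₀ = 0.161·V/A = 0.161·242/75.77 = 0.514 s.

0.51 s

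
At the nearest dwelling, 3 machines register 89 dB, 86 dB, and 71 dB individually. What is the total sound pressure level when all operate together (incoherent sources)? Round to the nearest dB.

For uncorrelated sources the intensities add, so convert each level to linear form, sum, and take 10·log₁₀ of the total.
Σ 10^(L/10) = 10^(89/10) + 10^(86/10) + 10^(71/10) = 1.205e+09.
L_total = 10·log₁₀(1.205e+09) = 90.81 dB.

91 dB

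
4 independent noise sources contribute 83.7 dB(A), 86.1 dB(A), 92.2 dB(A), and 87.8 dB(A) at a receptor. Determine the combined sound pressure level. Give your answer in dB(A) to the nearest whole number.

Incoherent sources combine by intensity addition: L_total = 10·log₁₀(Σ 10^(L_i/10)).
Σ 10^(L/10) = 10^(83.7/10) + 10^(86.1/10) + 10^(92.2/10) + 10^(87.8/10) = 2.904e+09.
L_total = 10·log₁₀(2.904e+09) = 94.63 dB(A).

95 dB(A)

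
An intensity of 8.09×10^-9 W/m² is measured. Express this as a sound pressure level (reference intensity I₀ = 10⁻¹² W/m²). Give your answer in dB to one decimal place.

39.1 dB

Dividing by I₀ shifts the exponent by 12: I/I₀ = 8.09×10^3.
L = 10·(0.9079 + 3) = 39.08 dB.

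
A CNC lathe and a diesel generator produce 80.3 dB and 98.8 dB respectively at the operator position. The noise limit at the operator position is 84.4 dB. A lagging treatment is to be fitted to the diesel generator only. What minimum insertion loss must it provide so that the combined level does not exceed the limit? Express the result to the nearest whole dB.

Everything except the diesel generator sums to 10^(80.3/10) = 1.072e+08 in linear terms, 80.30 dB.
The limit corresponds to 10^(84.4/10) = 2.754e+08; subtracting the fixed part leaves 1.683e+08 for the diesel generator, i.e. 82.26 dB.
Required insertion loss = 98.8 − 82.26 = 16.54 dB.

17 dB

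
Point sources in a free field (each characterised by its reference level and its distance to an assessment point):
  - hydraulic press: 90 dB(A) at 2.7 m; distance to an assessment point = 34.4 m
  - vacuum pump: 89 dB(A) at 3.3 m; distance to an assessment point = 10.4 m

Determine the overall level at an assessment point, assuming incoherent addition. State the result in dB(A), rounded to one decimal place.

Apply inverse-square spreading to bring every level to the receiver, then sum 10^(L/10).
hydraulic press: 90 − 20·log₁₀(34.4/2.7) = 90 − 22.10 = 67.90 dB(A).
vacuum pump: 89 − 20·log₁₀(10.4/3.3) = 89 − 9.97 = 79.03 dB(A).
Σ 10^(L/10) = 8.614e+07 → L_total = 10·log₁₀(8.614e+07) = 79.35 dB(A).

79.4 dB(A)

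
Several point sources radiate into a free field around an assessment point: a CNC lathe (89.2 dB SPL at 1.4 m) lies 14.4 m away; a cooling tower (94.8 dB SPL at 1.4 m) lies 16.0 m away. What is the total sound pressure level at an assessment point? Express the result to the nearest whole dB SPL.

75 dB SPL

Apply inverse-square spreading to bring every level to the receiver, then sum 10^(L/10).
CNC lathe: 89.2 − 20·log₁₀(14.4/1.4) = 89.2 − 20.24 = 68.96 dB SPL.
cooling tower: 94.8 − 20·log₁₀(16.0/1.4) = 94.8 − 21.16 = 73.64 dB SPL.
Σ 10^(L/10) = 3.098e+07 → L_total = 10·log₁₀(3.098e+07) = 74.91 dB SPL.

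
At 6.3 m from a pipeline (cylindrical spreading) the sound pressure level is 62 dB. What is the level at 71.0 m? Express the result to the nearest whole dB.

51 dB

Line-source attenuation: ΔL = 10·log₁₀(r₂/r₁) = 10·log₁₀(71.0/6.3) = 10.519 dB.
L₂ = 62 − 10·log₁₀(71.0/6.3) = 62 − 10.519 = 51.48 dB.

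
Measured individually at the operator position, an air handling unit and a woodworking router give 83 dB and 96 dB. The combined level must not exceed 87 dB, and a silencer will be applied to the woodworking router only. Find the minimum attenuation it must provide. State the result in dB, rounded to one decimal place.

Everything except the woodworking router sums to 10^(83/10) = 1.995e+08 in linear terms, 83.00 dB.
The limit corresponds to 10^(87/10) = 5.012e+08; subtracting the fixed part leaves 3.017e+08 for the woodworking router, i.e. 84.80 dB.
Required insertion loss = 96 − 84.80 = 11.20 dB.

11.2 dB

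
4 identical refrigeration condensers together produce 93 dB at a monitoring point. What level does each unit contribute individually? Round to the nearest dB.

87 dB

Dividing the total intensity by 4 lowers the level by 10·log₁₀ 4 = 6.021 dB: L₁ = 93 − 6.021.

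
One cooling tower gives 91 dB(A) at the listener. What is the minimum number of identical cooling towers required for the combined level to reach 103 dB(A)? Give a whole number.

16

The shortfall is 103 − 91 = 12.0 dB, and N units add 10·log₁₀ N, so need 10·log₁₀ N ≥ 12.0.
N ≥ 10^(12.0/10) = 15.849, so N = 16.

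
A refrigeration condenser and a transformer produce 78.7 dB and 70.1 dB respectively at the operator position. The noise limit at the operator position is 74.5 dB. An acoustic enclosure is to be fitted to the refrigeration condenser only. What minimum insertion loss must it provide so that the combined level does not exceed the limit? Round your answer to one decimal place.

6.2 dB

Everything except the refrigeration condenser sums to 10^(70.1/10) = 1.023e+07 in linear terms, 70.10 dB.
To meet 74.5 dB overall, the treated refrigeration condenser may contribute at most 10^(74.5/10) − 1.023e+07 = 1.795e+07, i.e. 72.54 dB.
So the refrigeration condenser must be reduced from 78.7 to 72.54 dB: IL = 6.16 dB.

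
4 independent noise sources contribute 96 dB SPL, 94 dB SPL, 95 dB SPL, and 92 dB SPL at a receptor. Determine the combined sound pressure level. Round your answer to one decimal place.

For uncorrelated sources the intensities add, so convert each level to linear form, sum, and take 10·log₁₀ of the total.
Σ 10^(L/10) = 10^(96/10) + 10^(94/10) + 10^(95/10) + 10^(92/10) = 1.124e+10.
L_total = 10·log₁₀(1.124e+10) = 100.51 dB SPL.

100.5 dB SPL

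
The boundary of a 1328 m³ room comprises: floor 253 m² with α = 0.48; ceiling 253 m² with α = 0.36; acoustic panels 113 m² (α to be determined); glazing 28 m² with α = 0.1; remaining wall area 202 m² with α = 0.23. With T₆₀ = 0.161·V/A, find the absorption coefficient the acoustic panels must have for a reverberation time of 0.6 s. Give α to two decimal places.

A = 0.161·V/T₆₀ = 0.161·1328/0.6 = 356.35 m² sabins.
Absorption from the other surfaces = 253·0.48 + 253·0.36 + 28·0.1 + 202·0.23 = 261.78 m², so the acoustic panels must supply 94.57 m² over 113 m².
α = 94.57/113 = 0.837.

0.84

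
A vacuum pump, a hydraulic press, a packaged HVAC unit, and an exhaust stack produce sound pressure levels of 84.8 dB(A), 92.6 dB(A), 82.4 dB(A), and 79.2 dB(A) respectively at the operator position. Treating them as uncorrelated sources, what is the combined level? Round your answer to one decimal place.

For uncorrelated sources the intensities add, so convert each level to linear form, sum, and take 10·log₁₀ of the total.
Σ 10^(L/10) = 10^(84.8/10) + 10^(92.6/10) + 10^(82.4/10) + 10^(79.2/10) = 2.379e+09.
L_total = 10·log₁₀(2.379e+09) = 93.76 dB(A).

93.8 dB(A)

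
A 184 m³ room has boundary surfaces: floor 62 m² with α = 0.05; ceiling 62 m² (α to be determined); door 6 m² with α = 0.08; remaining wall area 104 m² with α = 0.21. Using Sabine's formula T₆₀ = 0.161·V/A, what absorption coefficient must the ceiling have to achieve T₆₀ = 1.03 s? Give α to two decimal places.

Required total absorption A = 0.161·184/1.03 = 28.76 m².
Absorption from the other surfaces = 62·0.05 + 6·0.08 + 104·0.21 = 25.42 m², so the ceiling must supply 3.34 m² over 62 m².
α = 3.34/62 = 0.054.

0.05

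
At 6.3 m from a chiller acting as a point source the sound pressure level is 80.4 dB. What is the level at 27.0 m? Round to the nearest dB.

Point-source attenuation: ΔL = 20·log₁₀(r₂/r₁) = 20·log₁₀(27.0/6.3) = 12.640 dB.
L₂ = 80.4 − 20·log₁₀(27.0/6.3) = 80.4 − 12.640 = 67.76 dB.

68 dB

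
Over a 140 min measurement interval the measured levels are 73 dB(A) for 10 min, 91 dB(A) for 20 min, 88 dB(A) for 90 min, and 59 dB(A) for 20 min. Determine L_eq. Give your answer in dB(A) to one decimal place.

The energy average is taken in the linear domain: L_eq = 10·log₁₀[(Σ tᵢ·10^(Lᵢ/10))/T], T = 140 min.
Σ tᵢ·10^(Lᵢ/10) = 10·10^(73/10) + 20·10^(91/10) + 90·10^(88/10) + 20·10^(59/10) = 8.218e+10.
L_eq = 10·log₁₀(8.218e+10/140) = 87.69 dB(A).

87.7 dB(A)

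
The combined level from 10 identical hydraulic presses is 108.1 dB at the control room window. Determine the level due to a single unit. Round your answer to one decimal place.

98.1 dB

10 equal contributions raise the level by 10·log₁₀ 10 = 10.000 dB, so each unit alone gives 108.1 − 10.000.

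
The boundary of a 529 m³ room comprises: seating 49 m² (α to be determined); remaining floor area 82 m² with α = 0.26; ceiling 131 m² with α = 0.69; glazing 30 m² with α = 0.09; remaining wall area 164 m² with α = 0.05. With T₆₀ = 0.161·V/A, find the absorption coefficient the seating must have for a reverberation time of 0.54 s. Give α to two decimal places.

0.72

Required total absorption A = 0.161·529/0.54 = 157.72 m².
Absorption from the other surfaces = 82·0.26 + 131·0.69 + 30·0.09 + 164·0.05 = 122.61 m², so the seating must supply 35.11 m² over 49 m².
α = 35.11/49 = 0.717.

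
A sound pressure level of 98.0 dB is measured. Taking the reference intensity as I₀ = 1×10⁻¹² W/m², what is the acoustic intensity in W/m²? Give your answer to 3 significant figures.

L = 10·log₁₀(I/I₀) ⇒ I = I₀·10^(L/10) = 10⁻¹² × 10^9.80.

0.00631 W/m²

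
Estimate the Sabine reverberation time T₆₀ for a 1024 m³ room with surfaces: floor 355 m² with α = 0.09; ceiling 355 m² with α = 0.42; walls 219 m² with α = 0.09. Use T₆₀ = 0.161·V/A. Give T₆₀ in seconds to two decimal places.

Total absorption A = 355·0.09 + 355·0.42 + 219·0.09 = 200.76 m² sabins.
T₆₀ = 0.161·V/A = 0.161·1024/200.76 = 0.821 s.

0.82 s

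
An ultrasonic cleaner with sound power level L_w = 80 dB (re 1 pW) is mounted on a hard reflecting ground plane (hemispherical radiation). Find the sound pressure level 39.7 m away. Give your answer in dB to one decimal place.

40.0 dB

L_p = L_w − 10·log₁₀(2π·r²) with r = 39.7 m.
2π·r² = 9903 m², 10·log₁₀ of that is 39.958 dB.
L_p = 80 − 39.958 = 40.04 dB.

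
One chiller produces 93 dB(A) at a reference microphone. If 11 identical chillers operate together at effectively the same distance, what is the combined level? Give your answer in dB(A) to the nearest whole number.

103 dB(A)

N identical incoherent sources raise the level by 10·log₁₀ N.
L_total = 93 + 10·log₁₀(11) = 93 + 10.414 = 103.41 dB(A).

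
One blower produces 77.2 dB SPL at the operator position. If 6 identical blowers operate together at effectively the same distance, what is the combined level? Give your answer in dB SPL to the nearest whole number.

With 6 equal, uncorrelated contributions the intensity is 6× that of one unit, giving a rise of 10·log₁₀ 6.
L_total = 77.2 + 10·log₁₀(6) = 77.2 + 7.782 = 84.98 dB SPL.

85 dB SPL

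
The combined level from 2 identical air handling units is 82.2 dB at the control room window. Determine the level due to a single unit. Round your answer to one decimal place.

79.2 dB

For N identical incoherent sources L_total = L₁ + 10·log₁₀ N, so L₁ = 82.2 − 10·log₁₀(2) = 82.2 − 3.010.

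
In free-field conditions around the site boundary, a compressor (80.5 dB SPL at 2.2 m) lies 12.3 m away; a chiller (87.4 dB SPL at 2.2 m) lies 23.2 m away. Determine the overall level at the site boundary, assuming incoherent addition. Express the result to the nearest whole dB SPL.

Propagate each source to the receiver with L = L_ref − 20·log₁₀(r/r_ref), then add intensities.
compressor: 80.5 − 20·log₁₀(12.3/2.2) = 80.5 − 14.95 = 65.55 dB SPL.
chiller: 87.4 − 20·log₁₀(23.2/2.2) = 87.4 − 20.46 = 66.94 dB SPL.
Σ 10^(L/10) = 8.531e+06 → L_total = 10·log₁₀(8.531e+06) = 69.31 dB SPL.

69 dB SPL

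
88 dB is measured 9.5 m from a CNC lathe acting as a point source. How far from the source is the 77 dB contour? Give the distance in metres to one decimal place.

33.7 m

Point-source spreading drops the level by 20·log₁₀(r₂/r₁); inverting, r₂/r₁ = 10^(ΔL/20).
r₂ = 9.5·10^((88−77)/20) = 9.5·10^(11.0/20) = 33.71 m.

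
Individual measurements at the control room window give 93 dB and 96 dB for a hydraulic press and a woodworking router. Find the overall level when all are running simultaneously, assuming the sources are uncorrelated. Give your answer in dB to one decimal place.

97.8 dB

Incoherent sources combine by intensity addition: L_total = 10·log₁₀(Σ 10^(L_i/10)).
Σ 10^(L/10) = 10^(93/10) + 10^(96/10) = 5.976e+09.
L_total = 10·log₁₀(5.976e+09) = 97.76 dB.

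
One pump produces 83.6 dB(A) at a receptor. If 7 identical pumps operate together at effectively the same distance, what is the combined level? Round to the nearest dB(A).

With 7 equal, uncorrelated contributions the intensity is 7× that of one unit, giving a rise of 10·log₁₀ 7.
L_total = 83.6 + 10·log₁₀(7) = 83.6 + 8.451 = 92.05 dB(A).

92 dB(A)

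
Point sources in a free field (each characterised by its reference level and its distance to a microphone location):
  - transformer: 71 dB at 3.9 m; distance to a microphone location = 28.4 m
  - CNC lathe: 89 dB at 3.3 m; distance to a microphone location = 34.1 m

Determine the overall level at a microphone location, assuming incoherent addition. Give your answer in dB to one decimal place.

68.9 dB

Propagate each source to the receiver with L = L_ref − 20·log₁₀(r/r_ref), then add intensities.
transformer: 71 − 20·log₁₀(28.4/3.9) = 71 − 17.25 = 53.75 dB.
CNC lathe: 89 − 20·log₁₀(34.1/3.3) = 89 − 20.28 = 68.72 dB.
Σ 10^(L/10) = 7.676e+06 → L_total = 10·log₁₀(7.676e+06) = 68.85 dB.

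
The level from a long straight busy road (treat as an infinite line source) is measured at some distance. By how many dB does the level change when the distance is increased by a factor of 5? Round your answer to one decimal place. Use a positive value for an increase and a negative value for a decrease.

-7.0 dB

With cylindrical spreading the level changes by −10·log₁₀(r₂/r₁).
ΔL = −10·log₁₀(5) = -6.99 dB.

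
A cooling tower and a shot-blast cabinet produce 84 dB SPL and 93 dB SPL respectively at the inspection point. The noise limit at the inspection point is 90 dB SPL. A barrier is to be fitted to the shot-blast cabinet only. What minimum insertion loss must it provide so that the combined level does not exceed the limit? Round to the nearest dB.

The untreated sources together contribute 10^(84/10) = 2.512e+08, i.e. 84.00 dB SPL.
The limit corresponds to 10^(90/10) = 1.000e+09; subtracting the fixed part leaves 7.488e+08 for the shot-blast cabinet, i.e. 88.74 dB SPL.
Required insertion loss = 93 − 88.74 = 4.26 dB.

4 dB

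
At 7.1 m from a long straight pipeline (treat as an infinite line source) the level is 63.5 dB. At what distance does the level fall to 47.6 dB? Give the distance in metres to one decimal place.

276.2 m

Line-source spreading drops the level by 10·log₁₀(r₂/r₁); inverting, r₂/r₁ = 10^(ΔL/10).
r₂ = 7.1·10^((63.5−47.6)/10) = 7.1·10^(15.9/10) = 276.22 m.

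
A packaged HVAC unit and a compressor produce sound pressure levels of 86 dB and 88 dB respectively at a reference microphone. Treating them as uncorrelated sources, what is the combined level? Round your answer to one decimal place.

For uncorrelated sources the intensities add, so convert each level to linear form, sum, and take 10·log₁₀ of the total.
Σ 10^(L/10) = 10^(86/10) + 10^(88/10) = 1.029e+09.
L_total = 10·log₁₀(1.029e+09) = 90.12 dB.

90.1 dB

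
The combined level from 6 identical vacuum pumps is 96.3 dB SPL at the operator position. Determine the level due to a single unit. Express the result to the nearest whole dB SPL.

For N identical incoherent sources L_total = L₁ + 10·log₁₀ N, so L₁ = 96.3 − 10·log₁₀(6) = 96.3 − 7.782.

89 dB SPL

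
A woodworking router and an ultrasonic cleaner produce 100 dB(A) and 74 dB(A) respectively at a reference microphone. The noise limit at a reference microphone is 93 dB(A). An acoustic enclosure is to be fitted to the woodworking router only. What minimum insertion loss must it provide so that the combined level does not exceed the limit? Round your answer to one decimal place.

The untreated sources together contribute 10^(74/10) = 2.512e+07, i.e. 74.00 dB(A).
To meet 93 dB(A) overall, the treated woodworking router may contribute at most 10^(93/10) − 2.512e+07 = 1.970e+09, i.e. 92.94 dB(A).
Required insertion loss = 100 − 92.94 = 7.06 dB.

7.1 dB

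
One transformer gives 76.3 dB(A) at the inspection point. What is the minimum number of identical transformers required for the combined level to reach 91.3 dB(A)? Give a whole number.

The shortfall is 91.3 − 76.3 = 15.0 dB, and N units add 10·log₁₀ N, so need 10·log₁₀ N ≥ 15.0.
N ≥ 10^(15.0/10) = 31.623, so N = 32.

32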